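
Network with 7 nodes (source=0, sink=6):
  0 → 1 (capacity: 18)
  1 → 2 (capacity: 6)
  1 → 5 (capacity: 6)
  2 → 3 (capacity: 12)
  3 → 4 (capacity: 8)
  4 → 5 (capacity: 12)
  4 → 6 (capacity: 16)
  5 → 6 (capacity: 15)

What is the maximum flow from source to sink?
Maximum flow = 12

Max flow: 12

Flow assignment:
  0 → 1: 12/18
  1 → 2: 6/6
  1 → 5: 6/6
  2 → 3: 6/12
  3 → 4: 6/8
  4 → 6: 6/16
  5 → 6: 6/15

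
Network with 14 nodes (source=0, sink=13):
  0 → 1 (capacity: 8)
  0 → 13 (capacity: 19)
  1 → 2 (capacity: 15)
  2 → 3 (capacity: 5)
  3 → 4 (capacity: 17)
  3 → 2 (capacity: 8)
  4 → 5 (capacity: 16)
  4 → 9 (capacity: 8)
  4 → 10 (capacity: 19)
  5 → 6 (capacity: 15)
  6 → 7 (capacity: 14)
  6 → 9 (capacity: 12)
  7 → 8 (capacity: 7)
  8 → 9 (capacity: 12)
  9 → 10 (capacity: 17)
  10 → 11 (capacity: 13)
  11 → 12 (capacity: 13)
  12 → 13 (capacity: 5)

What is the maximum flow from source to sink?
Maximum flow = 24

Max flow: 24

Flow assignment:
  0 → 1: 5/8
  0 → 13: 19/19
  1 → 2: 5/15
  2 → 3: 5/5
  3 → 4: 5/17
  4 → 10: 5/19
  10 → 11: 5/13
  11 → 12: 5/13
  12 → 13: 5/5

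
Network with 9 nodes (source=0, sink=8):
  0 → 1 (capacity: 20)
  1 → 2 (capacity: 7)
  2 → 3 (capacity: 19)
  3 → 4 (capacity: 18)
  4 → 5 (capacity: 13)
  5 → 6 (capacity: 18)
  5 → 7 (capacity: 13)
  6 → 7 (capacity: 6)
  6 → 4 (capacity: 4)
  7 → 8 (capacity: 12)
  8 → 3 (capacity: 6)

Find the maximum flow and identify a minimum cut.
Max flow = 7, Min cut edges: (1,2)

Maximum flow: 7
Minimum cut: (1,2)
Partition: S = [0, 1], T = [2, 3, 4, 5, 6, 7, 8]

Max-flow min-cut theorem verified: both equal 7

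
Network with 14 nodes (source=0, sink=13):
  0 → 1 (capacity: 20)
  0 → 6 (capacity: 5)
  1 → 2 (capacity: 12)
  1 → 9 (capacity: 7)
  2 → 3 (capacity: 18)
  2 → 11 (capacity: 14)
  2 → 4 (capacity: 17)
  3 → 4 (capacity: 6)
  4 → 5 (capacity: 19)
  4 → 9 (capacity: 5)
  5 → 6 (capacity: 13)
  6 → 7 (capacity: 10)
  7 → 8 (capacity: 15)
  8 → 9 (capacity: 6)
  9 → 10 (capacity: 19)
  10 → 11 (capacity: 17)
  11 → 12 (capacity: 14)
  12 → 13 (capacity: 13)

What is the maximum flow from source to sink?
Maximum flow = 13

Max flow: 13

Flow assignment:
  0 → 1: 8/20
  0 → 6: 5/5
  1 → 2: 1/12
  1 → 9: 7/7
  2 → 11: 1/14
  6 → 7: 5/10
  7 → 8: 5/15
  8 → 9: 5/6
  9 → 10: 12/19
  10 → 11: 12/17
  11 → 12: 13/14
  12 → 13: 13/13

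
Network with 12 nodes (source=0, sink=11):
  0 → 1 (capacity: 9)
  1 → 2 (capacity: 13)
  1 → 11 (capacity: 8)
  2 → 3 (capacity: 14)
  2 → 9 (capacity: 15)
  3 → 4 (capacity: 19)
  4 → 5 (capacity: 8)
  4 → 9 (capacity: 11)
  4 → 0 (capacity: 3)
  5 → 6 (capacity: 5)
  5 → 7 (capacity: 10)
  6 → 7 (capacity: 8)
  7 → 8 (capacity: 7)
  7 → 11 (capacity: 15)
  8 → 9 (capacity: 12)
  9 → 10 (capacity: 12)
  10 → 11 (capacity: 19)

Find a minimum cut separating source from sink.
Min cut value = 9, edges: (0,1)

Min cut value: 9
Partition: S = [0], T = [1, 2, 3, 4, 5, 6, 7, 8, 9, 10, 11]
Cut edges: (0,1)

By max-flow min-cut theorem, max flow = min cut = 9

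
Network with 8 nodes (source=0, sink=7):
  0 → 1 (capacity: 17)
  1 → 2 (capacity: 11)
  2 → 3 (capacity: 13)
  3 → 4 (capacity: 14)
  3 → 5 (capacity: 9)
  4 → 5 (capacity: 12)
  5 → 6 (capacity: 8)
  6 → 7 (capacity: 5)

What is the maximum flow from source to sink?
Maximum flow = 5

Max flow: 5

Flow assignment:
  0 → 1: 5/17
  1 → 2: 5/11
  2 → 3: 5/13
  3 → 5: 5/9
  5 → 6: 5/8
  6 → 7: 5/5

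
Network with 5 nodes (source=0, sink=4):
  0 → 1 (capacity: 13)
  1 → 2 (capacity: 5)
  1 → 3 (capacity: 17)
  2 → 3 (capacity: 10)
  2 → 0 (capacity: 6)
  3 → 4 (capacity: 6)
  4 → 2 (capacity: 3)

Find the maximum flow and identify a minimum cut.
Max flow = 6, Min cut edges: (3,4)

Maximum flow: 6
Minimum cut: (3,4)
Partition: S = [0, 1, 2, 3], T = [4]

Max-flow min-cut theorem verified: both equal 6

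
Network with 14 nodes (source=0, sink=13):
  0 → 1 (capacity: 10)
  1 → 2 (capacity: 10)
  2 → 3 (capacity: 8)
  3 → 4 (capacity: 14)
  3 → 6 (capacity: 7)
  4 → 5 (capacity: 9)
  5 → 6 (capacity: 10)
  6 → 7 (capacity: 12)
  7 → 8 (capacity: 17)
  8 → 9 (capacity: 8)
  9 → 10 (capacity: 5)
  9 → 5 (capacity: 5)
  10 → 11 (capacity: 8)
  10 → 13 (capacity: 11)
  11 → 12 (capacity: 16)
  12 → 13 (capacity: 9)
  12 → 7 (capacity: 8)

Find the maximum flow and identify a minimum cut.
Max flow = 5, Min cut edges: (9,10)

Maximum flow: 5
Minimum cut: (9,10)
Partition: S = [0, 1, 2, 3, 4, 5, 6, 7, 8, 9], T = [10, 11, 12, 13]

Max-flow min-cut theorem verified: both equal 5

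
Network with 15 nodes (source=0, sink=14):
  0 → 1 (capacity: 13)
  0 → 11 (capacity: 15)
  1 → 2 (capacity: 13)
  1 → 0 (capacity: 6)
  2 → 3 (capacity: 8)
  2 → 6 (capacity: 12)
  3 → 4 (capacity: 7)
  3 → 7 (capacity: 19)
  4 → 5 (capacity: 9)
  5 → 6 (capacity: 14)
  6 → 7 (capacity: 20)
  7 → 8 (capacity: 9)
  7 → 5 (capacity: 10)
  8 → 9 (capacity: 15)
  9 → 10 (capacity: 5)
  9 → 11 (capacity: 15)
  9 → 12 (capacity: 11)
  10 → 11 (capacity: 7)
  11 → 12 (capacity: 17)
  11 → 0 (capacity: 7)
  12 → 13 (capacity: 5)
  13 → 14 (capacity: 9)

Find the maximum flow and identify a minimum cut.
Max flow = 5, Min cut edges: (12,13)

Maximum flow: 5
Minimum cut: (12,13)
Partition: S = [0, 1, 2, 3, 4, 5, 6, 7, 8, 9, 10, 11, 12], T = [13, 14]

Max-flow min-cut theorem verified: both equal 5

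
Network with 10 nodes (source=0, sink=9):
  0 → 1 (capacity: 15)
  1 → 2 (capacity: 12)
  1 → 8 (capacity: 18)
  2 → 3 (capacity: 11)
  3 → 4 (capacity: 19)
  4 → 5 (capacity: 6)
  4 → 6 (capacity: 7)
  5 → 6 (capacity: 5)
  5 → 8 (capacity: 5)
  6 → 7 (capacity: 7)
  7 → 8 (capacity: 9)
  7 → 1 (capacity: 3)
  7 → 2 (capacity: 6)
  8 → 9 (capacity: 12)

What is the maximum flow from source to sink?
Maximum flow = 12

Max flow: 12

Flow assignment:
  0 → 1: 12/15
  1 → 8: 12/18
  8 → 9: 12/12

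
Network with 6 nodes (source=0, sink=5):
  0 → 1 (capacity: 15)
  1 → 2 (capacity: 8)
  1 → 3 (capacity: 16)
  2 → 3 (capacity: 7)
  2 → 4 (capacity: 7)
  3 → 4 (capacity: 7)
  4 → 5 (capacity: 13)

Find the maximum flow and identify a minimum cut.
Max flow = 13, Min cut edges: (4,5)

Maximum flow: 13
Minimum cut: (4,5)
Partition: S = [0, 1, 2, 3, 4], T = [5]

Max-flow min-cut theorem verified: both equal 13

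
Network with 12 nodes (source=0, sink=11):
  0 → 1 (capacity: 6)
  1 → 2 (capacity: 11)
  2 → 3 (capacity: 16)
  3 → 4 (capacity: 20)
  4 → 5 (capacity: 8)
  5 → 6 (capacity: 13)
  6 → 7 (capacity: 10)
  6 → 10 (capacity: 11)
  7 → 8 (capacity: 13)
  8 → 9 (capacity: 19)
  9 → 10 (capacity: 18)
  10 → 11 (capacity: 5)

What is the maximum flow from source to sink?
Maximum flow = 5

Max flow: 5

Flow assignment:
  0 → 1: 5/6
  1 → 2: 5/11
  2 → 3: 5/16
  3 → 4: 5/20
  4 → 5: 5/8
  5 → 6: 5/13
  6 → 10: 5/11
  10 → 11: 5/5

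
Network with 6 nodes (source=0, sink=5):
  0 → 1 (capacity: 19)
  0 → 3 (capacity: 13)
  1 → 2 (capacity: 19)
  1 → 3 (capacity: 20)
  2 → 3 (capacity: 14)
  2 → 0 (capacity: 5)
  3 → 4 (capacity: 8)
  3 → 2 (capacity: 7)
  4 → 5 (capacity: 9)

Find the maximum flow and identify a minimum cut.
Max flow = 8, Min cut edges: (3,4)

Maximum flow: 8
Minimum cut: (3,4)
Partition: S = [0, 1, 2, 3], T = [4, 5]

Max-flow min-cut theorem verified: both equal 8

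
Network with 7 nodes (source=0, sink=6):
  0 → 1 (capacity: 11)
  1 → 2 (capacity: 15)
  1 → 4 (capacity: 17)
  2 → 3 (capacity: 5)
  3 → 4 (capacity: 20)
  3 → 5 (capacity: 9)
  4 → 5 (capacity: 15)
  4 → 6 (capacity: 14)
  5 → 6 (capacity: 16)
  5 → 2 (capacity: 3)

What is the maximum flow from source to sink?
Maximum flow = 11

Max flow: 11

Flow assignment:
  0 → 1: 11/11
  1 → 4: 11/17
  4 → 6: 11/14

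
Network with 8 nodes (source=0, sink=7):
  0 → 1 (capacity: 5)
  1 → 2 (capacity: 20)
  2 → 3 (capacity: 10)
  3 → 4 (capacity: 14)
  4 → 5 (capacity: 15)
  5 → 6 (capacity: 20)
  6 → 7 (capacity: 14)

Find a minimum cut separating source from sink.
Min cut value = 5, edges: (0,1)

Min cut value: 5
Partition: S = [0], T = [1, 2, 3, 4, 5, 6, 7]
Cut edges: (0,1)

By max-flow min-cut theorem, max flow = min cut = 5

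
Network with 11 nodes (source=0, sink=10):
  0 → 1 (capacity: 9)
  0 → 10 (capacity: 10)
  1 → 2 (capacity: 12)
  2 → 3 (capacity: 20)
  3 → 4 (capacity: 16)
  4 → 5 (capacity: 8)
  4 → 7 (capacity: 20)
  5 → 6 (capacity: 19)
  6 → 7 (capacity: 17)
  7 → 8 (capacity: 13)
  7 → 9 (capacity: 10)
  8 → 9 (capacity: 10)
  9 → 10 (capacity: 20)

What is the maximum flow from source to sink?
Maximum flow = 19

Max flow: 19

Flow assignment:
  0 → 1: 9/9
  0 → 10: 10/10
  1 → 2: 9/12
  2 → 3: 9/20
  3 → 4: 9/16
  4 → 7: 9/20
  7 → 9: 9/10
  9 → 10: 9/20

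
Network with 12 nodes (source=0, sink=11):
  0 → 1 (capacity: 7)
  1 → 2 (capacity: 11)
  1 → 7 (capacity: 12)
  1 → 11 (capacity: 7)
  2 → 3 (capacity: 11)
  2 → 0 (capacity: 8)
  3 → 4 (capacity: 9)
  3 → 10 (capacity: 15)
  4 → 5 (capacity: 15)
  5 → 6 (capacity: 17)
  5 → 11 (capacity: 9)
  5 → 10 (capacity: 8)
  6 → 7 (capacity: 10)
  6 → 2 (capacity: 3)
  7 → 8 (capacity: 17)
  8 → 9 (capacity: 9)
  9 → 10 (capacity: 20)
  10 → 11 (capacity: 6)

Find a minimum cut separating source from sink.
Min cut value = 7, edges: (0,1)

Min cut value: 7
Partition: S = [0], T = [1, 2, 3, 4, 5, 6, 7, 8, 9, 10, 11]
Cut edges: (0,1)

By max-flow min-cut theorem, max flow = min cut = 7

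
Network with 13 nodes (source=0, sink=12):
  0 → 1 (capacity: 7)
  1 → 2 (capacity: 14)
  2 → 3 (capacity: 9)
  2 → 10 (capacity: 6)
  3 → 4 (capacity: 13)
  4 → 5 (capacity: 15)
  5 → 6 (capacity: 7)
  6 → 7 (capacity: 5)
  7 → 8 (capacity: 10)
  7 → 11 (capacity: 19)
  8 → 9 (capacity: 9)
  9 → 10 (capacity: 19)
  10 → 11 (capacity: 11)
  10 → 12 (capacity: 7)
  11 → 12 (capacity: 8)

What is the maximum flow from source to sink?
Maximum flow = 7

Max flow: 7

Flow assignment:
  0 → 1: 7/7
  1 → 2: 7/14
  2 → 3: 1/9
  2 → 10: 6/6
  3 → 4: 1/13
  4 → 5: 1/15
  5 → 6: 1/7
  6 → 7: 1/5
  7 → 11: 1/19
  10 → 12: 6/7
  11 → 12: 1/8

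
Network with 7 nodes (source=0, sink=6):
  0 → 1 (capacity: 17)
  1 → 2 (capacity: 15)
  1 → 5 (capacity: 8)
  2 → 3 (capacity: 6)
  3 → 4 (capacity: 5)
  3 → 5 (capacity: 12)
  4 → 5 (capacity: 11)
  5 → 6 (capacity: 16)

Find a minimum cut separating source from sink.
Min cut value = 14, edges: (1,5), (2,3)

Min cut value: 14
Partition: S = [0, 1, 2], T = [3, 4, 5, 6]
Cut edges: (1,5), (2,3)

By max-flow min-cut theorem, max flow = min cut = 14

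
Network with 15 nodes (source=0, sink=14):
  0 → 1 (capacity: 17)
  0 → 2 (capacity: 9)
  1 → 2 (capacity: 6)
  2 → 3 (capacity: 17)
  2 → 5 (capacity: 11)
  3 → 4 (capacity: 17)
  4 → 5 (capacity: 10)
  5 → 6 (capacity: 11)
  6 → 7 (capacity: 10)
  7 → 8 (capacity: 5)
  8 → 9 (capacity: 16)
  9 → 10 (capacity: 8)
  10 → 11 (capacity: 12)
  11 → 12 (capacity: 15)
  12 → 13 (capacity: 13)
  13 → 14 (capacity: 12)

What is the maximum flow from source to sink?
Maximum flow = 5

Max flow: 5

Flow assignment:
  0 → 1: 5/17
  1 → 2: 5/6
  2 → 3: 4/17
  2 → 5: 1/11
  3 → 4: 4/17
  4 → 5: 4/10
  5 → 6: 5/11
  6 → 7: 5/10
  7 → 8: 5/5
  8 → 9: 5/16
  9 → 10: 5/8
  10 → 11: 5/12
  11 → 12: 5/15
  12 → 13: 5/13
  13 → 14: 5/12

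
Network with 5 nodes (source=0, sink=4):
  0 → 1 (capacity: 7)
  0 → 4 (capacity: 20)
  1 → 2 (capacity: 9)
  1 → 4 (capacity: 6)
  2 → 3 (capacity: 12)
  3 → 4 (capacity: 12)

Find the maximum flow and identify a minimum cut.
Max flow = 27, Min cut edges: (0,1), (0,4)

Maximum flow: 27
Minimum cut: (0,1), (0,4)
Partition: S = [0], T = [1, 2, 3, 4]

Max-flow min-cut theorem verified: both equal 27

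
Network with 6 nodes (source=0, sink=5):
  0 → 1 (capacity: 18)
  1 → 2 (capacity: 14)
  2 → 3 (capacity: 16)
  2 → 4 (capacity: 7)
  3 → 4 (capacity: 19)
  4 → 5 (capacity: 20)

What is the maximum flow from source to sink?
Maximum flow = 14

Max flow: 14

Flow assignment:
  0 → 1: 14/18
  1 → 2: 14/14
  2 → 3: 7/16
  2 → 4: 7/7
  3 → 4: 7/19
  4 → 5: 14/20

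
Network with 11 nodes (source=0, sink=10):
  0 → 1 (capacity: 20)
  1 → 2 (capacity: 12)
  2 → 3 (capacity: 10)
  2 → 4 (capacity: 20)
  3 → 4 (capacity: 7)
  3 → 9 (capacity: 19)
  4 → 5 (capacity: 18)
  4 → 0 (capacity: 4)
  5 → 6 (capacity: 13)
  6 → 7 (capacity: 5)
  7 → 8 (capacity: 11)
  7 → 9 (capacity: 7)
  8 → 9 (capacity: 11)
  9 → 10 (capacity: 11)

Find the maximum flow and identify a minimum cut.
Max flow = 11, Min cut edges: (9,10)

Maximum flow: 11
Minimum cut: (9,10)
Partition: S = [0, 1, 2, 3, 4, 5, 6, 7, 8, 9], T = [10]

Max-flow min-cut theorem verified: both equal 11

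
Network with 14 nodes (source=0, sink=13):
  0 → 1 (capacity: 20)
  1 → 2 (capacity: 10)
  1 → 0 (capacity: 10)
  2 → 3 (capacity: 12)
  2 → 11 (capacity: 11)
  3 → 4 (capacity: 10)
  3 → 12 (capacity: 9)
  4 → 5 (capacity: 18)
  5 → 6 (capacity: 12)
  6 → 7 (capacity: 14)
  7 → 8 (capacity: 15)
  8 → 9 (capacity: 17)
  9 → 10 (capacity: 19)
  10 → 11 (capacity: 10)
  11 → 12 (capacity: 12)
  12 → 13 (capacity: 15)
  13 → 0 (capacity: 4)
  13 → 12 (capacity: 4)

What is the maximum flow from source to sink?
Maximum flow = 10

Max flow: 10

Flow assignment:
  0 → 1: 10/20
  1 → 2: 10/10
  2 → 3: 9/12
  2 → 11: 1/11
  3 → 12: 9/9
  11 → 12: 1/12
  12 → 13: 10/15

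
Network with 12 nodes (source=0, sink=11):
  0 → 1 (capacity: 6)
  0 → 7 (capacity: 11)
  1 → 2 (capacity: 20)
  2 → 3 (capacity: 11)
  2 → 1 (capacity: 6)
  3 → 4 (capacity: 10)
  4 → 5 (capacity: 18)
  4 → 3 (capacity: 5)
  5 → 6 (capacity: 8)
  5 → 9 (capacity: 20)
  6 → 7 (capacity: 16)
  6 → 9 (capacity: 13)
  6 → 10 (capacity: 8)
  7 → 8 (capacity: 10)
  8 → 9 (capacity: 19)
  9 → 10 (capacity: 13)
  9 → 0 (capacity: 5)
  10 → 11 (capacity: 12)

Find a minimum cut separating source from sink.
Min cut value = 12, edges: (10,11)

Min cut value: 12
Partition: S = [0, 1, 2, 3, 4, 5, 6, 7, 8, 9, 10], T = [11]
Cut edges: (10,11)

By max-flow min-cut theorem, max flow = min cut = 12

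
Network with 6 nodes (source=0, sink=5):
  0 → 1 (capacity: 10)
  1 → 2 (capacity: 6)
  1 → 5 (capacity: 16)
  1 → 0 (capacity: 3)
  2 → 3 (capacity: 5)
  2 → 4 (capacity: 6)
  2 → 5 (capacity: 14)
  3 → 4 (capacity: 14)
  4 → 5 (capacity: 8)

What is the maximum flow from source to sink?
Maximum flow = 10

Max flow: 10

Flow assignment:
  0 → 1: 10/10
  1 → 5: 10/16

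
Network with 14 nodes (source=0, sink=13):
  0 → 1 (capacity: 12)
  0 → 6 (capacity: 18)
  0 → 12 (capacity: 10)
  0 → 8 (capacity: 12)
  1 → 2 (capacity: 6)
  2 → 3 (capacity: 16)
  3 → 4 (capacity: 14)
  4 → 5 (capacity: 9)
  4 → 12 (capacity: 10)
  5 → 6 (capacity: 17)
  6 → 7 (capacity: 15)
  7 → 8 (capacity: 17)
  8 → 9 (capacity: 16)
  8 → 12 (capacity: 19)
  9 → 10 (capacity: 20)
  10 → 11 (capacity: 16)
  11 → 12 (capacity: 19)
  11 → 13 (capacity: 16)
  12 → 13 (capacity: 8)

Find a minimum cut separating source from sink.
Min cut value = 24, edges: (11,13), (12,13)

Min cut value: 24
Partition: S = [0, 1, 2, 3, 4, 5, 6, 7, 8, 9, 10, 11, 12], T = [13]
Cut edges: (11,13), (12,13)

By max-flow min-cut theorem, max flow = min cut = 24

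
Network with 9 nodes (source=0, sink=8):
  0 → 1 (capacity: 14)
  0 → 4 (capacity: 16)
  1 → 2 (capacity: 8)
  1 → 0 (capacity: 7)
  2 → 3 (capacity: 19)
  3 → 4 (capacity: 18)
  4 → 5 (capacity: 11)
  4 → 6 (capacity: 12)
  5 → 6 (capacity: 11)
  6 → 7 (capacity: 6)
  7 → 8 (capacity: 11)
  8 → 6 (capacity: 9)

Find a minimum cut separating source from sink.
Min cut value = 6, edges: (6,7)

Min cut value: 6
Partition: S = [0, 1, 2, 3, 4, 5, 6], T = [7, 8]
Cut edges: (6,7)

By max-flow min-cut theorem, max flow = min cut = 6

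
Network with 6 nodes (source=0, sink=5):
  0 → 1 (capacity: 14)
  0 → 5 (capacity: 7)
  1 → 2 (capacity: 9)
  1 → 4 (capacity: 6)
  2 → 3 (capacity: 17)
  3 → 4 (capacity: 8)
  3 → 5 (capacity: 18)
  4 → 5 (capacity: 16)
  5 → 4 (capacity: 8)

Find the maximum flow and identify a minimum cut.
Max flow = 21, Min cut edges: (0,1), (0,5)

Maximum flow: 21
Minimum cut: (0,1), (0,5)
Partition: S = [0], T = [1, 2, 3, 4, 5]

Max-flow min-cut theorem verified: both equal 21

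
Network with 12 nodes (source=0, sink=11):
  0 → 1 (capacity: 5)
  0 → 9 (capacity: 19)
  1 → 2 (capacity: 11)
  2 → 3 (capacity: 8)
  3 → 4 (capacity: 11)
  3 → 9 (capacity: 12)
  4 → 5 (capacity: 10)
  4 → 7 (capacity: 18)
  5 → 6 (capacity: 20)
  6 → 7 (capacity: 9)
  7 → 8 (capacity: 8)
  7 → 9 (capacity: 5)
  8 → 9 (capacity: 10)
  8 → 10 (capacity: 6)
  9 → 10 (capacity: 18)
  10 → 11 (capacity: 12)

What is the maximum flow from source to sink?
Maximum flow = 12

Max flow: 12

Flow assignment:
  0 → 1: 5/5
  0 → 9: 7/19
  1 → 2: 5/11
  2 → 3: 5/8
  3 → 4: 5/11
  4 → 7: 5/18
  7 → 8: 5/8
  8 → 9: 5/10
  9 → 10: 12/18
  10 → 11: 12/12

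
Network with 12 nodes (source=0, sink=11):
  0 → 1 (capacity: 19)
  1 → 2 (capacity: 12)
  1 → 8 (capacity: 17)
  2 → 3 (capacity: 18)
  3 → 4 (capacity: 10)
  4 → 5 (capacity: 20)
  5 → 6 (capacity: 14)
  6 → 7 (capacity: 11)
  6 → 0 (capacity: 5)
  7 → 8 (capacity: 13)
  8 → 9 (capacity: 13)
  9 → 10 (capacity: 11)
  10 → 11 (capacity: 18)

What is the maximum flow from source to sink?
Maximum flow = 11

Max flow: 11

Flow assignment:
  0 → 1: 13/19
  1 → 2: 2/12
  1 → 8: 11/17
  2 → 3: 2/18
  3 → 4: 2/10
  4 → 5: 2/20
  5 → 6: 2/14
  6 → 0: 2/5
  8 → 9: 11/13
  9 → 10: 11/11
  10 → 11: 11/18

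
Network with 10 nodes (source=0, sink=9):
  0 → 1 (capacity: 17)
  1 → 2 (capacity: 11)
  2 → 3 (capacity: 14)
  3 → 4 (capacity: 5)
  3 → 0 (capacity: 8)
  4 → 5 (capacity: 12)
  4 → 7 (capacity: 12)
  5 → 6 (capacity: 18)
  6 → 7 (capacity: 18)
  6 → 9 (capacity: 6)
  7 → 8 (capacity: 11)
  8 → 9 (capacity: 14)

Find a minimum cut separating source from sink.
Min cut value = 5, edges: (3,4)

Min cut value: 5
Partition: S = [0, 1, 2, 3], T = [4, 5, 6, 7, 8, 9]
Cut edges: (3,4)

By max-flow min-cut theorem, max flow = min cut = 5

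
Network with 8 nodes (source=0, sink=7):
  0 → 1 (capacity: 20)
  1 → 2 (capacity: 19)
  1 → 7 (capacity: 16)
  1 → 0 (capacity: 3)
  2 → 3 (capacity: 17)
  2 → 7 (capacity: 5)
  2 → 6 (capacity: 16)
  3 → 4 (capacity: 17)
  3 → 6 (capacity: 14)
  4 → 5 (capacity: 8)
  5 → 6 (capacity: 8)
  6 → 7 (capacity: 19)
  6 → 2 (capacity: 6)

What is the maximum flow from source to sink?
Maximum flow = 20

Max flow: 20

Flow assignment:
  0 → 1: 20/20
  1 → 2: 4/19
  1 → 7: 16/16
  2 → 7: 4/5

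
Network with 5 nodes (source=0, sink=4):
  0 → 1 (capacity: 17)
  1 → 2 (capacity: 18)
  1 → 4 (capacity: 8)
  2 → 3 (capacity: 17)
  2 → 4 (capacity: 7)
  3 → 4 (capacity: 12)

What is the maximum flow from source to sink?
Maximum flow = 17

Max flow: 17

Flow assignment:
  0 → 1: 17/17
  1 → 2: 9/18
  1 → 4: 8/8
  2 → 3: 2/17
  2 → 4: 7/7
  3 → 4: 2/12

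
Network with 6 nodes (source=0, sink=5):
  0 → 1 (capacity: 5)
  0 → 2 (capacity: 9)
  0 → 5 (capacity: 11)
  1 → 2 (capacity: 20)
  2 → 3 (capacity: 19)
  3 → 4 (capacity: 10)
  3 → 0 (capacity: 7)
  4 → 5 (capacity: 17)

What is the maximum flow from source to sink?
Maximum flow = 21

Max flow: 21

Flow assignment:
  0 → 1: 5/5
  0 → 2: 5/9
  0 → 5: 11/11
  1 → 2: 5/20
  2 → 3: 10/19
  3 → 4: 10/10
  4 → 5: 10/17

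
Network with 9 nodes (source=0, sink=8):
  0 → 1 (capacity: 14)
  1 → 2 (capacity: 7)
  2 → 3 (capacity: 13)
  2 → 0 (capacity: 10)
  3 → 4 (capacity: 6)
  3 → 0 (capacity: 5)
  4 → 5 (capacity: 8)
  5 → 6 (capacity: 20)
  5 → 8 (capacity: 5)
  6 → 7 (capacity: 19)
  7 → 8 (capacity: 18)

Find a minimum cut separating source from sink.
Min cut value = 6, edges: (3,4)

Min cut value: 6
Partition: S = [0, 1, 2, 3], T = [4, 5, 6, 7, 8]
Cut edges: (3,4)

By max-flow min-cut theorem, max flow = min cut = 6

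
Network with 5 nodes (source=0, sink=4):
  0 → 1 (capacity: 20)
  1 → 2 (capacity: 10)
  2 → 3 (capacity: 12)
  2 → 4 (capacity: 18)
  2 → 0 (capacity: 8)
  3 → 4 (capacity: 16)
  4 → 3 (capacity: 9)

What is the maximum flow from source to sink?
Maximum flow = 10

Max flow: 10

Flow assignment:
  0 → 1: 10/20
  1 → 2: 10/10
  2 → 4: 10/18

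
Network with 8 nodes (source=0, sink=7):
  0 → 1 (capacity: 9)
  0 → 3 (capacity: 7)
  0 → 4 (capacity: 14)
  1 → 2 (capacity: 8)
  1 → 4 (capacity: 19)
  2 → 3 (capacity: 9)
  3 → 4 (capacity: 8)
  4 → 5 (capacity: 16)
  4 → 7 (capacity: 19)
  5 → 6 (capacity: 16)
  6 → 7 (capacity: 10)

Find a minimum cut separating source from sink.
Min cut value = 29, edges: (4,7), (6,7)

Min cut value: 29
Partition: S = [0, 1, 2, 3, 4, 5, 6], T = [7]
Cut edges: (4,7), (6,7)

By max-flow min-cut theorem, max flow = min cut = 29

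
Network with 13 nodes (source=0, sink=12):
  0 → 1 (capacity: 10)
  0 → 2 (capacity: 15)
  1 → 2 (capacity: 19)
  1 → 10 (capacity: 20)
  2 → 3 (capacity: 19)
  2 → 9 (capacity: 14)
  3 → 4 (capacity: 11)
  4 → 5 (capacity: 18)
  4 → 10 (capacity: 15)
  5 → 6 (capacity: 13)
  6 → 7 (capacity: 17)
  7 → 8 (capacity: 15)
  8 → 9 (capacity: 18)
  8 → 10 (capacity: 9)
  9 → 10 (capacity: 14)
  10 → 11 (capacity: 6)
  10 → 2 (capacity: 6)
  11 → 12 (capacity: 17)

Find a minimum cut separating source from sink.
Min cut value = 6, edges: (10,11)

Min cut value: 6
Partition: S = [0, 1, 2, 3, 4, 5, 6, 7, 8, 9, 10], T = [11, 12]
Cut edges: (10,11)

By max-flow min-cut theorem, max flow = min cut = 6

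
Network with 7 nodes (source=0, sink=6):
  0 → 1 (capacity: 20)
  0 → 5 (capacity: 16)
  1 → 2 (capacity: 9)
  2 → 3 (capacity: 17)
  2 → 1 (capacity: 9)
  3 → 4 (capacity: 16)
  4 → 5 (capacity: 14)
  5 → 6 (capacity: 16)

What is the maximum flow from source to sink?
Maximum flow = 16

Max flow: 16

Flow assignment:
  0 → 1: 9/20
  0 → 5: 7/16
  1 → 2: 9/9
  2 → 3: 9/17
  3 → 4: 9/16
  4 → 5: 9/14
  5 → 6: 16/16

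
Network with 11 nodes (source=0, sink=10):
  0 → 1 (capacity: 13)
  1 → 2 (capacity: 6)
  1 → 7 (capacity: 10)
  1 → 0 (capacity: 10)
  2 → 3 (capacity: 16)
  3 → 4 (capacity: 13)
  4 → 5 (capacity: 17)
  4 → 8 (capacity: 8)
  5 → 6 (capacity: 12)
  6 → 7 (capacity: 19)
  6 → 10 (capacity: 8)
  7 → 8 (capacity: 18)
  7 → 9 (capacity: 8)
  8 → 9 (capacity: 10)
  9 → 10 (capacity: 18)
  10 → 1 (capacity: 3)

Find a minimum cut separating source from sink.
Min cut value = 13, edges: (0,1)

Min cut value: 13
Partition: S = [0], T = [1, 2, 3, 4, 5, 6, 7, 8, 9, 10]
Cut edges: (0,1)

By max-flow min-cut theorem, max flow = min cut = 13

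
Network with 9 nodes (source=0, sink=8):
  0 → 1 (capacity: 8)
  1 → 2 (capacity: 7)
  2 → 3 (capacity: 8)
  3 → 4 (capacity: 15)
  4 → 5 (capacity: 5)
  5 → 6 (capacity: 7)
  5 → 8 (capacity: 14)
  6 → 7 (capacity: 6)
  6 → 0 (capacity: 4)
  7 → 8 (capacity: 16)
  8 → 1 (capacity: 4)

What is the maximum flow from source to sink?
Maximum flow = 5

Max flow: 5

Flow assignment:
  0 → 1: 5/8
  1 → 2: 5/7
  2 → 3: 5/8
  3 → 4: 5/15
  4 → 5: 5/5
  5 → 8: 5/14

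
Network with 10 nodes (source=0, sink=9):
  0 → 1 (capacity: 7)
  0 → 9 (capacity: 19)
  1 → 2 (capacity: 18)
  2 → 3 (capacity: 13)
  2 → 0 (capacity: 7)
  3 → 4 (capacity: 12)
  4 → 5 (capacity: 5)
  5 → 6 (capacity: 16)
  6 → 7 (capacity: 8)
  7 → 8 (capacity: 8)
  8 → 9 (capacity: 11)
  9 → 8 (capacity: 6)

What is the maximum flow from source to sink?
Maximum flow = 24

Max flow: 24

Flow assignment:
  0 → 1: 7/7
  0 → 9: 19/19
  1 → 2: 7/18
  2 → 3: 5/13
  2 → 0: 2/7
  3 → 4: 5/12
  4 → 5: 5/5
  5 → 6: 5/16
  6 → 7: 5/8
  7 → 8: 5/8
  8 → 9: 5/11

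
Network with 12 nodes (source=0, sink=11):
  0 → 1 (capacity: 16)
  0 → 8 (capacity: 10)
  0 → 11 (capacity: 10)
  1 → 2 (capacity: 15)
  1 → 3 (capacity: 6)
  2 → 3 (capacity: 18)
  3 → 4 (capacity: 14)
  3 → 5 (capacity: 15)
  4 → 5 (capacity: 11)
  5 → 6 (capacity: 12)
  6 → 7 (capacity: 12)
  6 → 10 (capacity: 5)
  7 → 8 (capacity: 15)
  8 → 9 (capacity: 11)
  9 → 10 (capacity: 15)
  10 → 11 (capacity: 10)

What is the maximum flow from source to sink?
Maximum flow = 20

Max flow: 20

Flow assignment:
  0 → 1: 10/16
  0 → 11: 10/10
  1 → 2: 6/15
  1 → 3: 4/6
  2 → 3: 6/18
  3 → 5: 10/15
  5 → 6: 10/12
  6 → 7: 5/12
  6 → 10: 5/5
  7 → 8: 5/15
  8 → 9: 5/11
  9 → 10: 5/15
  10 → 11: 10/10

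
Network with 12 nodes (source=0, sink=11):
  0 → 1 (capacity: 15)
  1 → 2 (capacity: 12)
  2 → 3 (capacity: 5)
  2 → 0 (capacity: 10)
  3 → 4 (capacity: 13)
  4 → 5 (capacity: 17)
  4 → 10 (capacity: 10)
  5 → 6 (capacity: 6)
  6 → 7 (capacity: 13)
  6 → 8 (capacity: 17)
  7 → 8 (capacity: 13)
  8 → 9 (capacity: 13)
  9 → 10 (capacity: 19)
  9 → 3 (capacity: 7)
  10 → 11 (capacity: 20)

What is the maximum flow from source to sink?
Maximum flow = 5

Max flow: 5

Flow assignment:
  0 → 1: 12/15
  1 → 2: 12/12
  2 → 3: 5/5
  2 → 0: 7/10
  3 → 4: 5/13
  4 → 10: 5/10
  10 → 11: 5/20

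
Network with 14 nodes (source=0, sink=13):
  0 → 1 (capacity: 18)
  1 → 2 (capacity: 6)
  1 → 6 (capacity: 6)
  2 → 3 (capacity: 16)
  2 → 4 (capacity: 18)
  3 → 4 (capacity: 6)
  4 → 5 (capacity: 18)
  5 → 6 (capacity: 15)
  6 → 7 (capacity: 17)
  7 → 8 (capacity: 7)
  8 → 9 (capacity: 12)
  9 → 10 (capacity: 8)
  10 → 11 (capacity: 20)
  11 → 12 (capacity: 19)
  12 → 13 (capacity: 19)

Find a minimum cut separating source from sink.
Min cut value = 7, edges: (7,8)

Min cut value: 7
Partition: S = [0, 1, 2, 3, 4, 5, 6, 7], T = [8, 9, 10, 11, 12, 13]
Cut edges: (7,8)

By max-flow min-cut theorem, max flow = min cut = 7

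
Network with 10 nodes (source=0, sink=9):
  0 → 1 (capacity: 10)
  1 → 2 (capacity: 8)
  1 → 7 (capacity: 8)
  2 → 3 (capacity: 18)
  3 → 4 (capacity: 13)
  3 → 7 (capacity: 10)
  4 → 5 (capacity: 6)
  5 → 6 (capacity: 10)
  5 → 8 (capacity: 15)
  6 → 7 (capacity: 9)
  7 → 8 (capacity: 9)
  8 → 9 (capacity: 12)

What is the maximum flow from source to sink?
Maximum flow = 10

Max flow: 10

Flow assignment:
  0 → 1: 10/10
  1 → 2: 2/8
  1 → 7: 8/8
  2 → 3: 2/18
  3 → 4: 1/13
  3 → 7: 1/10
  4 → 5: 1/6
  5 → 8: 1/15
  7 → 8: 9/9
  8 → 9: 10/12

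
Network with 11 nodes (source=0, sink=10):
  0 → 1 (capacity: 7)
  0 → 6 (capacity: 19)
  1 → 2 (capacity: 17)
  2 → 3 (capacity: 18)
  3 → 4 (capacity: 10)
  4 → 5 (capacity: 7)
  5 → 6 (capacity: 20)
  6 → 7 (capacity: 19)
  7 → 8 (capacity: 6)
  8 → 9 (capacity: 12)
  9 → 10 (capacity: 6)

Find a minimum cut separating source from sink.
Min cut value = 6, edges: (9,10)

Min cut value: 6
Partition: S = [0, 1, 2, 3, 4, 5, 6, 7, 8, 9], T = [10]
Cut edges: (9,10)

By max-flow min-cut theorem, max flow = min cut = 6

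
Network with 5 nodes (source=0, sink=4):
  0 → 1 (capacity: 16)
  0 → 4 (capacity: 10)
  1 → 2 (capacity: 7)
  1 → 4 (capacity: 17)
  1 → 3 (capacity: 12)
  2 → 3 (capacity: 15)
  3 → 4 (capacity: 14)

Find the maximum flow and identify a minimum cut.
Max flow = 26, Min cut edges: (0,1), (0,4)

Maximum flow: 26
Minimum cut: (0,1), (0,4)
Partition: S = [0], T = [1, 2, 3, 4]

Max-flow min-cut theorem verified: both equal 26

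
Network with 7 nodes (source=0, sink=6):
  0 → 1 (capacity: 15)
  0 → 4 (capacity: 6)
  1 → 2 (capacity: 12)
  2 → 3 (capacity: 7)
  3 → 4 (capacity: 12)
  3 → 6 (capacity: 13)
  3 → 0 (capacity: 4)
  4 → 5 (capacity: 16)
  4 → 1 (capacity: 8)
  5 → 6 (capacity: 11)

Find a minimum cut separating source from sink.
Min cut value = 13, edges: (0,4), (2,3)

Min cut value: 13
Partition: S = [0, 1, 2], T = [3, 4, 5, 6]
Cut edges: (0,4), (2,3)

By max-flow min-cut theorem, max flow = min cut = 13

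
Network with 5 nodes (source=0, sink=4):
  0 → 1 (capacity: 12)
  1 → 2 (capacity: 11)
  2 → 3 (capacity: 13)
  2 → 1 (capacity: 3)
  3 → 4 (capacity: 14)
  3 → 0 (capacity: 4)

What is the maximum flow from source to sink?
Maximum flow = 11

Max flow: 11

Flow assignment:
  0 → 1: 11/12
  1 → 2: 11/11
  2 → 3: 11/13
  3 → 4: 11/14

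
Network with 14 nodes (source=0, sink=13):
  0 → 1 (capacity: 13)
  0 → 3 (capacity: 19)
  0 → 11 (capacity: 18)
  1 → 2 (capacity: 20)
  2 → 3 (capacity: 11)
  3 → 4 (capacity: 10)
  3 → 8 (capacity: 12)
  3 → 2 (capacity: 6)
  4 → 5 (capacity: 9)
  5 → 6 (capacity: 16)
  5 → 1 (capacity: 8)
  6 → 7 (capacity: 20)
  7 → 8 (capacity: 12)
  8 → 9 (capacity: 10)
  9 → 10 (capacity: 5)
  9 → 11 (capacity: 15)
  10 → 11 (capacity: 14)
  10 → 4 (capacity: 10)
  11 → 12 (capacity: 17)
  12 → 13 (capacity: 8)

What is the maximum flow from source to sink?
Maximum flow = 8

Max flow: 8

Flow assignment:
  0 → 1: 8/13
  1 → 2: 9/20
  2 → 3: 9/11
  3 → 4: 9/10
  4 → 5: 9/9
  5 → 6: 8/16
  5 → 1: 1/8
  6 → 7: 8/20
  7 → 8: 8/12
  8 → 9: 8/10
  9 → 11: 8/15
  11 → 12: 8/17
  12 → 13: 8/8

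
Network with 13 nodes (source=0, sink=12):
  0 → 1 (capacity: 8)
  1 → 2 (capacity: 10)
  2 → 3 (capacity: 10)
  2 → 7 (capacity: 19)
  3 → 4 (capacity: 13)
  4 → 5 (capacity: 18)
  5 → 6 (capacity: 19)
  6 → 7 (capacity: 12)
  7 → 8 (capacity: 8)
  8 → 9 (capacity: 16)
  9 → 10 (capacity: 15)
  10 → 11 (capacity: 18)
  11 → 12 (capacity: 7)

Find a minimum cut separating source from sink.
Min cut value = 7, edges: (11,12)

Min cut value: 7
Partition: S = [0, 1, 2, 3, 4, 5, 6, 7, 8, 9, 10, 11], T = [12]
Cut edges: (11,12)

By max-flow min-cut theorem, max flow = min cut = 7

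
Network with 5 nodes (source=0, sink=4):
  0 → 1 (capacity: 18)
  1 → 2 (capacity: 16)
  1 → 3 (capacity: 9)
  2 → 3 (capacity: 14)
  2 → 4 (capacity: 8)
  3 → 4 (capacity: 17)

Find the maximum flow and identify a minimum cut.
Max flow = 18, Min cut edges: (0,1)

Maximum flow: 18
Minimum cut: (0,1)
Partition: S = [0], T = [1, 2, 3, 4]

Max-flow min-cut theorem verified: both equal 18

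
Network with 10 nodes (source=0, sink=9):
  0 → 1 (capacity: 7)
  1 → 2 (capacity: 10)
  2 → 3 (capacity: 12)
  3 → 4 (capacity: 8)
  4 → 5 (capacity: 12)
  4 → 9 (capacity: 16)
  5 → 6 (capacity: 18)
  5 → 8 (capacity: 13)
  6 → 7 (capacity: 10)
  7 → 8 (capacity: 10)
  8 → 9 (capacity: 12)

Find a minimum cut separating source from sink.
Min cut value = 7, edges: (0,1)

Min cut value: 7
Partition: S = [0], T = [1, 2, 3, 4, 5, 6, 7, 8, 9]
Cut edges: (0,1)

By max-flow min-cut theorem, max flow = min cut = 7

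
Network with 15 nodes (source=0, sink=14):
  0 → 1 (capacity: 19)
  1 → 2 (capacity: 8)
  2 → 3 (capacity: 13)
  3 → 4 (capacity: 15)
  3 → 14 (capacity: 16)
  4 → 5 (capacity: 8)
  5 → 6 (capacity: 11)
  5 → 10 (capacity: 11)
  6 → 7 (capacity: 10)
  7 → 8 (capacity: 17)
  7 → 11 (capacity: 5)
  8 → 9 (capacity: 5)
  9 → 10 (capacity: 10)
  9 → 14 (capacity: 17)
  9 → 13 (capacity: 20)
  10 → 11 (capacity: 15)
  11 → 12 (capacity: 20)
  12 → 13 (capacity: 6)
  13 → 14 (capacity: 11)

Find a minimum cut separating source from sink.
Min cut value = 8, edges: (1,2)

Min cut value: 8
Partition: S = [0, 1], T = [2, 3, 4, 5, 6, 7, 8, 9, 10, 11, 12, 13, 14]
Cut edges: (1,2)

By max-flow min-cut theorem, max flow = min cut = 8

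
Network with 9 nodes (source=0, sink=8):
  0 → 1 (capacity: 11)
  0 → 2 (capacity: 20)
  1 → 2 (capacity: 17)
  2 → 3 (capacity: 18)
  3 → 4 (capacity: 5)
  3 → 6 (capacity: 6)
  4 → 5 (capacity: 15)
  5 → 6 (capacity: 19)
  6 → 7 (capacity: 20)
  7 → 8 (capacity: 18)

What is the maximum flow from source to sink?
Maximum flow = 11

Max flow: 11

Flow assignment:
  0 → 2: 11/20
  2 → 3: 11/18
  3 → 4: 5/5
  3 → 6: 6/6
  4 → 5: 5/15
  5 → 6: 5/19
  6 → 7: 11/20
  7 → 8: 11/18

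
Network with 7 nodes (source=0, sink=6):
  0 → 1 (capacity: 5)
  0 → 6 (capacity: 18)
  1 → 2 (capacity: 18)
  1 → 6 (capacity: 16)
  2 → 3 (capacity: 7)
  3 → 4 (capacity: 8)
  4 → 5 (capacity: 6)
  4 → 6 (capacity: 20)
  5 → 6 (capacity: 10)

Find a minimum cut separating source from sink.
Min cut value = 23, edges: (0,1), (0,6)

Min cut value: 23
Partition: S = [0], T = [1, 2, 3, 4, 5, 6]
Cut edges: (0,1), (0,6)

By max-flow min-cut theorem, max flow = min cut = 23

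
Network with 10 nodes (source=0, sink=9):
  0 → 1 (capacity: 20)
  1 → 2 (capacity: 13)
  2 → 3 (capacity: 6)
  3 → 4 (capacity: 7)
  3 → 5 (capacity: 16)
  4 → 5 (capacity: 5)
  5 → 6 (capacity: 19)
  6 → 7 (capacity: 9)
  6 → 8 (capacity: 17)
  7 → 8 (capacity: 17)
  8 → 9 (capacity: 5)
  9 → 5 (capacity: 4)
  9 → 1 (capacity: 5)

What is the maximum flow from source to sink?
Maximum flow = 5

Max flow: 5

Flow assignment:
  0 → 1: 5/20
  1 → 2: 5/13
  2 → 3: 5/6
  3 → 5: 5/16
  5 → 6: 5/19
  6 → 8: 5/17
  8 → 9: 5/5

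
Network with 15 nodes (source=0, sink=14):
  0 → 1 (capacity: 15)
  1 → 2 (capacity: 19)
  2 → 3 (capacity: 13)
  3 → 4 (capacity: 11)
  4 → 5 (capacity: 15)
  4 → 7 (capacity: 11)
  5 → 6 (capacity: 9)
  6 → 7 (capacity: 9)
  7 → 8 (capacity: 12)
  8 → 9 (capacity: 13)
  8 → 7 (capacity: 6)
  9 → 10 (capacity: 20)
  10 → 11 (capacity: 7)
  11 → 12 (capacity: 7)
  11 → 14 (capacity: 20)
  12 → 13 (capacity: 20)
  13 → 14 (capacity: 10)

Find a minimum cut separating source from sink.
Min cut value = 7, edges: (10,11)

Min cut value: 7
Partition: S = [0, 1, 2, 3, 4, 5, 6, 7, 8, 9, 10], T = [11, 12, 13, 14]
Cut edges: (10,11)

By max-flow min-cut theorem, max flow = min cut = 7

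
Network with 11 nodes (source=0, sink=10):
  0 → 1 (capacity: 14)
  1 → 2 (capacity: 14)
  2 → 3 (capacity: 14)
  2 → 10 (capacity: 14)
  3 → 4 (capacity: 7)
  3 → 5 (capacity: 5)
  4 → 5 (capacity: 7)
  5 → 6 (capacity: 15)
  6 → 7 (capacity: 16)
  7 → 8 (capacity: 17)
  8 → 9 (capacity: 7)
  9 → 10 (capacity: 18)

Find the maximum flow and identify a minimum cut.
Max flow = 14, Min cut edges: (1,2)

Maximum flow: 14
Minimum cut: (1,2)
Partition: S = [0, 1], T = [2, 3, 4, 5, 6, 7, 8, 9, 10]

Max-flow min-cut theorem verified: both equal 14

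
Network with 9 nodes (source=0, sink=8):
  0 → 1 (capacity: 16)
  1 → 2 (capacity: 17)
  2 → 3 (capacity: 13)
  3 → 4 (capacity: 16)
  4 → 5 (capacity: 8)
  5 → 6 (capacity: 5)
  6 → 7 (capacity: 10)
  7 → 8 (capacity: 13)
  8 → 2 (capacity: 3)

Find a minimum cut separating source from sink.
Min cut value = 5, edges: (5,6)

Min cut value: 5
Partition: S = [0, 1, 2, 3, 4, 5], T = [6, 7, 8]
Cut edges: (5,6)

By max-flow min-cut theorem, max flow = min cut = 5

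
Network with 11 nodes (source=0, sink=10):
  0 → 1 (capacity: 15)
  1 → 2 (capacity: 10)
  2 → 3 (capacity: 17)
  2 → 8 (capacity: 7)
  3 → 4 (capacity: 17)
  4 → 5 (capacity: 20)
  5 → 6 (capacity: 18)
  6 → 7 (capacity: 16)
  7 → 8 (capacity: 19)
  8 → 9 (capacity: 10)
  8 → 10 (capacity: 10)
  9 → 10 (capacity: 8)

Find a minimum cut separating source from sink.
Min cut value = 10, edges: (1,2)

Min cut value: 10
Partition: S = [0, 1], T = [2, 3, 4, 5, 6, 7, 8, 9, 10]
Cut edges: (1,2)

By max-flow min-cut theorem, max flow = min cut = 10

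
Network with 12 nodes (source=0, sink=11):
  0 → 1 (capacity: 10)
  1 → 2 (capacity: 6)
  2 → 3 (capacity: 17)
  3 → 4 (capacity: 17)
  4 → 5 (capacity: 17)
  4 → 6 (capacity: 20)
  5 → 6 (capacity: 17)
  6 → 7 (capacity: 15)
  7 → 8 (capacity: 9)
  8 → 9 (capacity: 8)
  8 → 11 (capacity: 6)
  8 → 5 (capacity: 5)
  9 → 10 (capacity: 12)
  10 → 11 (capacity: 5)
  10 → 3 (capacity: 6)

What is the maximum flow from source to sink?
Maximum flow = 6

Max flow: 6

Flow assignment:
  0 → 1: 6/10
  1 → 2: 6/6
  2 → 3: 6/17
  3 → 4: 6/17
  4 → 6: 6/20
  6 → 7: 6/15
  7 → 8: 6/9
  8 → 11: 6/6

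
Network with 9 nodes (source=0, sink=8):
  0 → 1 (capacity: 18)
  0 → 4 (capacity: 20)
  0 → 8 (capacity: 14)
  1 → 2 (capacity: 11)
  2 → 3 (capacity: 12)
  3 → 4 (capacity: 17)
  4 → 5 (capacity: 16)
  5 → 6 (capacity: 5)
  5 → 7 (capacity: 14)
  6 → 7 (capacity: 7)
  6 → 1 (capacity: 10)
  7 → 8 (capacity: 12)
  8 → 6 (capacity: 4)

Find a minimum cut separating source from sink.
Min cut value = 26, edges: (0,8), (7,8)

Min cut value: 26
Partition: S = [0, 1, 2, 3, 4, 5, 6, 7], T = [8]
Cut edges: (0,8), (7,8)

By max-flow min-cut theorem, max flow = min cut = 26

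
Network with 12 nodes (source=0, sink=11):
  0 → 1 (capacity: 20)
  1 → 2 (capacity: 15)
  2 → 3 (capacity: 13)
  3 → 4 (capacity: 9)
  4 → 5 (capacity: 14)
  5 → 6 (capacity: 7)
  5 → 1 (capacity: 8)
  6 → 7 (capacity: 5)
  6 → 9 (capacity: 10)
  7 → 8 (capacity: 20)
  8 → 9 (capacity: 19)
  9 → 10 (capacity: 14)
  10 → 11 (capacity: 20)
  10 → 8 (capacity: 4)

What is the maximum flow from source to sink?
Maximum flow = 7

Max flow: 7

Flow assignment:
  0 → 1: 7/20
  1 → 2: 9/15
  2 → 3: 9/13
  3 → 4: 9/9
  4 → 5: 9/14
  5 → 6: 7/7
  5 → 1: 2/8
  6 → 9: 7/10
  9 → 10: 7/14
  10 → 11: 7/20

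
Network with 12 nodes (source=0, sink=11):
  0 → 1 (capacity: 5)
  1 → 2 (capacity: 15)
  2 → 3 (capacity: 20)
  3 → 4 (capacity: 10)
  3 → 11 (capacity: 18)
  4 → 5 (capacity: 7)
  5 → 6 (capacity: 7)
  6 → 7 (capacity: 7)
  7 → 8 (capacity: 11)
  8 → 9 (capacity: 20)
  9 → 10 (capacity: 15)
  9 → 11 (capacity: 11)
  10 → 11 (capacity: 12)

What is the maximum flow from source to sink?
Maximum flow = 5

Max flow: 5

Flow assignment:
  0 → 1: 5/5
  1 → 2: 5/15
  2 → 3: 5/20
  3 → 11: 5/18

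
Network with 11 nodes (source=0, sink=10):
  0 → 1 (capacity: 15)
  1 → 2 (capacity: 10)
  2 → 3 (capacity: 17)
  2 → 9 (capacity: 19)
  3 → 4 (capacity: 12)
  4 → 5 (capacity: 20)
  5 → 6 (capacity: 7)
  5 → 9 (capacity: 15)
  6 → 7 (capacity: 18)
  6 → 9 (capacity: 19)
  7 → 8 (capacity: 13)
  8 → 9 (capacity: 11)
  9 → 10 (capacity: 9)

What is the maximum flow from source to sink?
Maximum flow = 9

Max flow: 9

Flow assignment:
  0 → 1: 9/15
  1 → 2: 9/10
  2 → 9: 9/19
  9 → 10: 9/9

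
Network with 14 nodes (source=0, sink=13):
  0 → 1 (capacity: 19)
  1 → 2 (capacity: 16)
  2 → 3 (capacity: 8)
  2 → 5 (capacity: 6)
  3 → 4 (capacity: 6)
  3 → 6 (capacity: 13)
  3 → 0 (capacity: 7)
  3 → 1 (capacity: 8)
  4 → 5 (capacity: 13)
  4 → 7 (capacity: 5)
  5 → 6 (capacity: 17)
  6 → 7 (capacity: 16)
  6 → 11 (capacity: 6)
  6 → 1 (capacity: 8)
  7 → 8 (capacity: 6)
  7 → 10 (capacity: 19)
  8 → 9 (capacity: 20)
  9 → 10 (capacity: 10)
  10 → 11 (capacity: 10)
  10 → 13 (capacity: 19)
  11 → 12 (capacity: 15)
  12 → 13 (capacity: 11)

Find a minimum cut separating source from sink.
Min cut value = 14, edges: (2,3), (2,5)

Min cut value: 14
Partition: S = [0, 1, 2], T = [3, 4, 5, 6, 7, 8, 9, 10, 11, 12, 13]
Cut edges: (2,3), (2,5)

By max-flow min-cut theorem, max flow = min cut = 14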